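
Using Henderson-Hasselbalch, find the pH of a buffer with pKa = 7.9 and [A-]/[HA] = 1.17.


pH = pKa + log10([A-]/[HA])
pH = 7.9 + log10(1.17)
pH = 7.9682

7.9682


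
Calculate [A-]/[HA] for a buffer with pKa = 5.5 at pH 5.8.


[A-]/[HA] = 10^(pH - pKa)
= 10^(5.8 - 5.5)
= 1.9953

1.9953


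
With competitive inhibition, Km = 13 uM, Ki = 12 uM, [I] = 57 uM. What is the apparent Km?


Km_app = Km * (1 + [I]/Ki)
Km_app = 13 * (1 + 57/12)
Km_app = 74.75 uM

74.75 uM


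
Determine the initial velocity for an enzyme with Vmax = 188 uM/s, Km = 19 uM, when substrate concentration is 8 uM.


v = Vmax * [S] / (Km + [S])
v = 188 * 8 / (19 + 8)
v = 55.7037 uM/s

55.7037 uM/s


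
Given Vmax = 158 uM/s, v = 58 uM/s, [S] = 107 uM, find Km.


Km = [S] * (Vmax - v) / v
Km = 107 * (158 - 58) / 58
Km = 184.4828 uM

184.4828 uM


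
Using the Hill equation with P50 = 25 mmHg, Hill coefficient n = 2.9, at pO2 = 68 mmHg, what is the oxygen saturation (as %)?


Y = pO2^n / (P50^n + pO2^n)
Y = 68^2.9 / (25^2.9 + 68^2.9)
Y = 94.79%

94.79%


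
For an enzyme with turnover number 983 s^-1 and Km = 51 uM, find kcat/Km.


Catalytic efficiency = kcat / Km
= 983 / 51
= 19.2745 uM^-1*s^-1

19.2745 uM^-1*s^-1


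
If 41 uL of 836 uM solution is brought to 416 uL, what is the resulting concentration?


C2 = C1 * V1 / V2
C2 = 836 * 41 / 416
C2 = 82.3942 uM

82.3942 uM


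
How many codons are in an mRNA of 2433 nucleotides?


codons = nucleotides / 3
codons = 2433 / 3 = 811

811


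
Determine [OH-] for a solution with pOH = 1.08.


[OH-] = 10^(-pOH)
[OH-] = 10^(-1.08)
[OH-] = 0.0832 M

0.0832 M


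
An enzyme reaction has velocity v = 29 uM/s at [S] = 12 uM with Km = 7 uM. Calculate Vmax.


Vmax = v * (Km + [S]) / [S]
Vmax = 29 * (7 + 12) / 12
Vmax = 45.9167 uM/s

45.9167 uM/s


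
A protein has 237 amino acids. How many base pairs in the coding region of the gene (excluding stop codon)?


Each amino acid = 1 codon = 3 bp
bp = 237 * 3 = 711 bp

711 bp


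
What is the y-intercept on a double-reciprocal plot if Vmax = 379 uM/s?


y-intercept = 1/Vmax
= 1/379
= 0.0026 s/uM

0.0026 s/uM


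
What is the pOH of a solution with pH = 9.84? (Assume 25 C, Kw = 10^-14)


pOH = 14 - pH
pOH = 14 - 9.84
pOH = 4.16

4.16


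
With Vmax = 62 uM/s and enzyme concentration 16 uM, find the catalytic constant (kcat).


kcat = Vmax / [E]t
kcat = 62 / 16
kcat = 3.875 s^-1

3.875 s^-1


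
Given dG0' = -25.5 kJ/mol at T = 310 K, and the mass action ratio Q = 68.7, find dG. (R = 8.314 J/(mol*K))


dG = dG0' + RT * ln(Q) / 1000
dG = -25.5 + 8.314 * 310 * ln(68.7) / 1000
dG = -14.5985 kJ/mol

-14.5985 kJ/mol


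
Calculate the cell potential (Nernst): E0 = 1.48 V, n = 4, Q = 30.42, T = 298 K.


E = E0 - (RT/nF) * ln(Q)
E = 1.48 - (8.314 * 298 / (4 * 96485)) * ln(30.42)
E = 1.4581 V

1.4581 V


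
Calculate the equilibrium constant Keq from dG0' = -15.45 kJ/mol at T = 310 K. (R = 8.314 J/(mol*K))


Keq = exp(-dG0 * 1000 / (R * T))
Keq = exp(-(-15.45) * 1000 / (8.314 * 310))
Keq = 401.2371

401.2371


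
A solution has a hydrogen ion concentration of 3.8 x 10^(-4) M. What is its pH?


pH = -log10([H+])
pH = -log10(3.8 x 10^(-4))
pH = 3.4202

3.4202


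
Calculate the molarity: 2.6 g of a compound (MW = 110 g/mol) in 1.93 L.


C = (mass / MW) / volume
C = (2.6 / 110) / 1.93
C = 0.0122 M

0.0122 M


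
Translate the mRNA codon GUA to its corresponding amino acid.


Standard genetic code lookup.
Codon GUA -> Val

Val


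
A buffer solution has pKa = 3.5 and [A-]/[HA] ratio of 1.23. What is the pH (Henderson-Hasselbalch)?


pH = pKa + log10([A-]/[HA])
pH = 3.5 + log10(1.23)
pH = 3.5899

3.5899


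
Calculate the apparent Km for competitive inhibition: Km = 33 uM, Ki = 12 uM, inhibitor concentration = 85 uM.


Km_app = Km * (1 + [I]/Ki)
Km_app = 33 * (1 + 85/12)
Km_app = 266.75 uM

266.75 uM


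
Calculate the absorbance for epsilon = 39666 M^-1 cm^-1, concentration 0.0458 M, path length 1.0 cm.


A = epsilon * c * l
A = 39666 * 0.0458 * 1.0
A = 1816.7028

1816.7028


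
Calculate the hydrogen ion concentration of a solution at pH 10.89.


[H+] = 10^(-pH)
[H+] = 10^(-10.89)
[H+] = 1.288e-11 M

1.288e-11 M


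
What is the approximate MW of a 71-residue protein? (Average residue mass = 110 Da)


MW = n_residues * 110 Da
MW = 71 * 110
MW = 7810 Da

7810 Da


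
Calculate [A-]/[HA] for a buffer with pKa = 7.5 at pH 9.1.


[A-]/[HA] = 10^(pH - pKa)
= 10^(9.1 - 7.5)
= 39.8107

39.8107


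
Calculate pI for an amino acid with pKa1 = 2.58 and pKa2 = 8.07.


pI = (pKa1 + pKa2) / 2
pI = (2.58 + 8.07) / 2
pI = 5.325

5.325


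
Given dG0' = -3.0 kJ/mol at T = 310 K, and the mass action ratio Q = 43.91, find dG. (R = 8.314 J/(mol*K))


dG = dG0' + RT * ln(Q) / 1000
dG = -3.0 + 8.314 * 310 * ln(43.91) / 1000
dG = 6.7479 kJ/mol

6.7479 kJ/mol


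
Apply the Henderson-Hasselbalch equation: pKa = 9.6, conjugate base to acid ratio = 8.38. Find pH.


pH = pKa + log10([A-]/[HA])
pH = 9.6 + log10(8.38)
pH = 10.5232

10.5232


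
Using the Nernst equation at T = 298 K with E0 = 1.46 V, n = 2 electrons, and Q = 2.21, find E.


E = E0 - (RT/nF) * ln(Q)
E = 1.46 - (8.314 * 298 / (2 * 96485)) * ln(2.21)
E = 1.4498 V

1.4498 V


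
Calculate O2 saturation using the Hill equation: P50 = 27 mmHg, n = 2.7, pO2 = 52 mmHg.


Y = pO2^n / (P50^n + pO2^n)
Y = 52^2.7 / (27^2.7 + 52^2.7)
Y = 85.44%

85.44%


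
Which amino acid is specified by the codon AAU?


Standard genetic code lookup.
Codon AAU -> Asn

Asn


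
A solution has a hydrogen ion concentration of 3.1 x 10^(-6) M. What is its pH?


pH = -log10([H+])
pH = -log10(3.1 x 10^(-6))
pH = 5.5086

5.5086


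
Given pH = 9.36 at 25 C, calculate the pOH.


pOH = 14 - pH
pOH = 14 - 9.36
pOH = 4.64

4.64


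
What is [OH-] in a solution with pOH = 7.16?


[OH-] = 10^(-pOH)
[OH-] = 10^(-7.16)
[OH-] = 6.918e-08 M

6.918e-08 M


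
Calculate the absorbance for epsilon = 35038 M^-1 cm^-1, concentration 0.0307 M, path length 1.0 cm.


A = epsilon * c * l
A = 35038 * 0.0307 * 1.0
A = 1075.6666

1075.6666


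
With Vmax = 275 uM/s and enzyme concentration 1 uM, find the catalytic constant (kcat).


kcat = Vmax / [E]t
kcat = 275 / 1
kcat = 275.0 s^-1

275.0 s^-1


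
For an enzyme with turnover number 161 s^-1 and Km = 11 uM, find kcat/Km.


Catalytic efficiency = kcat / Km
= 161 / 11
= 14.6364 uM^-1*s^-1

14.6364 uM^-1*s^-1


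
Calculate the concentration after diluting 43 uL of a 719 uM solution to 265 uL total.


C2 = C1 * V1 / V2
C2 = 719 * 43 / 265
C2 = 116.6679 uM

116.6679 uM


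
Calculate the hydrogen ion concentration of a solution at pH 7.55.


[H+] = 10^(-pH)
[H+] = 10^(-7.55)
[H+] = 2.818e-08 M

2.818e-08 M


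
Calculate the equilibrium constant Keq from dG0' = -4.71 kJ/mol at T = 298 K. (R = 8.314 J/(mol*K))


Keq = exp(-dG0 * 1000 / (R * T))
Keq = exp(-(-4.71) * 1000 / (8.314 * 298))
Keq = 6.693

6.693


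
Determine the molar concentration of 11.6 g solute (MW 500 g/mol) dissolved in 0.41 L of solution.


C = (mass / MW) / volume
C = (11.6 / 500) / 0.41
C = 0.0566 M

0.0566 M


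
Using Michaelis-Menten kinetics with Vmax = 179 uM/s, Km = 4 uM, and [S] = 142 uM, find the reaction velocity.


v = Vmax * [S] / (Km + [S])
v = 179 * 142 / (4 + 142)
v = 174.0959 uM/s

174.0959 uM/s


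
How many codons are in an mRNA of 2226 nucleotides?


codons = nucleotides / 3
codons = 2226 / 3 = 742

742


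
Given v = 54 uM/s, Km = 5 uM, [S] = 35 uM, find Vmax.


Vmax = v * (Km + [S]) / [S]
Vmax = 54 * (5 + 35) / 35
Vmax = 61.7143 uM/s

61.7143 uM/s


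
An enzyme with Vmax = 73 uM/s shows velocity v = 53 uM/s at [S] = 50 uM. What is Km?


Km = [S] * (Vmax - v) / v
Km = 50 * (73 - 53) / 53
Km = 18.8679 uM

18.8679 uM


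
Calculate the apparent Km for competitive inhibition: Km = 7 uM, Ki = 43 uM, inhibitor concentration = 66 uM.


Km_app = Km * (1 + [I]/Ki)
Km_app = 7 * (1 + 66/43)
Km_app = 17.7442 uM

17.7442 uM


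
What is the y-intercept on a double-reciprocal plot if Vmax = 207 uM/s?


y-intercept = 1/Vmax
= 1/207
= 0.0048 s/uM

0.0048 s/uM


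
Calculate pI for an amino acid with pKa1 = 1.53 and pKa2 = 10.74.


pI = (pKa1 + pKa2) / 2
pI = (1.53 + 10.74) / 2
pI = 6.135

6.135


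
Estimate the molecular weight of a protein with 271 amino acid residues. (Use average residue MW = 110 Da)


MW = n_residues * 110 Da
MW = 271 * 110
MW = 29810 Da

29810 Da


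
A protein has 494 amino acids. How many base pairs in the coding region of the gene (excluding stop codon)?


Each amino acid = 1 codon = 3 bp
bp = 494 * 3 = 1482 bp

1482 bp


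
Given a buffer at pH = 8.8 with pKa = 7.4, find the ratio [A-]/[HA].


[A-]/[HA] = 10^(pH - pKa)
= 10^(8.8 - 7.4)
= 25.1189

25.1189


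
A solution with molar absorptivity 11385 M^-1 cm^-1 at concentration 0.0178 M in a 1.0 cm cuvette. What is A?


A = epsilon * c * l
A = 11385 * 0.0178 * 1.0
A = 202.653

202.653


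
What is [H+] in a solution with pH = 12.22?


[H+] = 10^(-pH)
[H+] = 10^(-12.22)
[H+] = 6.026e-13 M

6.026e-13 M


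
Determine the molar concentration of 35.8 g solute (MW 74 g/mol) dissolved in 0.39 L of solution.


C = (mass / MW) / volume
C = (35.8 / 74) / 0.39
C = 1.2405 M

1.2405 M


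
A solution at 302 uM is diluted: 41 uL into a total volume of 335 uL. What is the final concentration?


C2 = C1 * V1 / V2
C2 = 302 * 41 / 335
C2 = 36.9612 uM

36.9612 uM


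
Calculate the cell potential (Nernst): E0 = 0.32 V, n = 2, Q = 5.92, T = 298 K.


E = E0 - (RT/nF) * ln(Q)
E = 0.32 - (8.314 * 298 / (2 * 96485)) * ln(5.92)
E = 0.2972 V

0.2972 V


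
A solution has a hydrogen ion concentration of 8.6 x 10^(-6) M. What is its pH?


pH = -log10([H+])
pH = -log10(8.6 x 10^(-6))
pH = 5.0655

5.0655


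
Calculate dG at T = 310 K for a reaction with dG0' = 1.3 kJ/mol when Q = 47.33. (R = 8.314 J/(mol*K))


dG = dG0' + RT * ln(Q) / 1000
dG = 1.3 + 8.314 * 310 * ln(47.33) / 1000
dG = 11.2412 kJ/mol

11.2412 kJ/mol


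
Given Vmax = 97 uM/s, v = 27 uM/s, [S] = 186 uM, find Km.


Km = [S] * (Vmax - v) / v
Km = 186 * (97 - 27) / 27
Km = 482.2222 uM

482.2222 uM


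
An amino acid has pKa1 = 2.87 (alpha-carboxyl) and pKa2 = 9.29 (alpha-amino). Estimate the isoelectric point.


pI = (pKa1 + pKa2) / 2
pI = (2.87 + 9.29) / 2
pI = 6.08

6.08


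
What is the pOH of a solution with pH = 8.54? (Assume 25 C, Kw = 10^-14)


pOH = 14 - pH
pOH = 14 - 8.54
pOH = 5.46

5.46


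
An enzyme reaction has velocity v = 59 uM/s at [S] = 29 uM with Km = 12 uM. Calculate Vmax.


Vmax = v * (Km + [S]) / [S]
Vmax = 59 * (12 + 29) / 29
Vmax = 83.4138 uM/s

83.4138 uM/s


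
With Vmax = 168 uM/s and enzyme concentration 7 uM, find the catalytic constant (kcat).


kcat = Vmax / [E]t
kcat = 168 / 7
kcat = 24.0 s^-1

24.0 s^-1


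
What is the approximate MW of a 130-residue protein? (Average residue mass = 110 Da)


MW = n_residues * 110 Da
MW = 130 * 110
MW = 14300 Da

14300 Da


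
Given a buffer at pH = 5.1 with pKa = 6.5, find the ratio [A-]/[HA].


[A-]/[HA] = 10^(pH - pKa)
= 10^(5.1 - 6.5)
= 0.0398

0.0398


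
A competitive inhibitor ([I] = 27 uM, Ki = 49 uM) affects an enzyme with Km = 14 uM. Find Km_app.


Km_app = Km * (1 + [I]/Ki)
Km_app = 14 * (1 + 27/49)
Km_app = 21.7143 uM

21.7143 uM


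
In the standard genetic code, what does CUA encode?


Standard genetic code lookup.
Codon CUA -> Leu

Leu


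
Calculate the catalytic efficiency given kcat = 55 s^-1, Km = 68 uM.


Catalytic efficiency = kcat / Km
= 55 / 68
= 0.8088 uM^-1*s^-1

0.8088 uM^-1*s^-1


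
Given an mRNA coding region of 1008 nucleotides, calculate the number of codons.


codons = nucleotides / 3
codons = 1008 / 3 = 336

336


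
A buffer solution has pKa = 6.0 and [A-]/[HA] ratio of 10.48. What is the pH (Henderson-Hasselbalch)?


pH = pKa + log10([A-]/[HA])
pH = 6.0 + log10(10.48)
pH = 7.0204

7.0204


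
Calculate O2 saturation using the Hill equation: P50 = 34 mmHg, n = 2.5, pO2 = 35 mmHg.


Y = pO2^n / (P50^n + pO2^n)
Y = 35^2.5 / (34^2.5 + 35^2.5)
Y = 51.81%

51.81%


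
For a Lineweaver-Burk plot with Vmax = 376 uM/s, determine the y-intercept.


y-intercept = 1/Vmax
= 1/376
= 0.0027 s/uM

0.0027 s/uM


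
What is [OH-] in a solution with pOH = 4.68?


[OH-] = 10^(-pOH)
[OH-] = 10^(-4.68)
[OH-] = 2.089e-05 M

2.089e-05 M


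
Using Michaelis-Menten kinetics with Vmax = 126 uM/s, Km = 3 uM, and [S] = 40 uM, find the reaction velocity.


v = Vmax * [S] / (Km + [S])
v = 126 * 40 / (3 + 40)
v = 117.2093 uM/s

117.2093 uM/s


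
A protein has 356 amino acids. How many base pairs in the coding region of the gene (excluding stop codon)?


Each amino acid = 1 codon = 3 bp
bp = 356 * 3 = 1068 bp

1068 bp


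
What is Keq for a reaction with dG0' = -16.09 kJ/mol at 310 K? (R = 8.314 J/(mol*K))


Keq = exp(-dG0 * 1000 / (R * T))
Keq = exp(-(-16.09) * 1000 / (8.314 * 310))
Keq = 514.3328

514.3328


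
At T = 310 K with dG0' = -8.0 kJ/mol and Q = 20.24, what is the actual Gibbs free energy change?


dG = dG0' + RT * ln(Q) / 1000
dG = -8.0 + 8.314 * 310 * ln(20.24) / 1000
dG = -0.2482 kJ/mol

-0.2482 kJ/mol


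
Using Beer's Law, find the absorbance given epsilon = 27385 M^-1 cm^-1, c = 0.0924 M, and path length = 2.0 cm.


A = epsilon * c * l
A = 27385 * 0.0924 * 2.0
A = 5060.748

5060.748


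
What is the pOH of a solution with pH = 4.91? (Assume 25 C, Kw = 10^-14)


pOH = 14 - pH
pOH = 14 - 4.91
pOH = 9.09

9.09


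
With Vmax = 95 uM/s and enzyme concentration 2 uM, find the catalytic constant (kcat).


kcat = Vmax / [E]t
kcat = 95 / 2
kcat = 47.5 s^-1

47.5 s^-1


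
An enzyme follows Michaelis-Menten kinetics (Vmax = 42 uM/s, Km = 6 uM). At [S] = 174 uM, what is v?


v = Vmax * [S] / (Km + [S])
v = 42 * 174 / (6 + 174)
v = 40.6 uM/s

40.6 uM/s


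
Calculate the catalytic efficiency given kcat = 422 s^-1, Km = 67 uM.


Catalytic efficiency = kcat / Km
= 422 / 67
= 6.2985 uM^-1*s^-1

6.2985 uM^-1*s^-1


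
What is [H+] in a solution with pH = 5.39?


[H+] = 10^(-pH)
[H+] = 10^(-5.39)
[H+] = 4.074e-06 M

4.074e-06 M


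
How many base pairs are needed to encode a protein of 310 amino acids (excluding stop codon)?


Each amino acid = 1 codon = 3 bp
bp = 310 * 3 = 930 bp

930 bp


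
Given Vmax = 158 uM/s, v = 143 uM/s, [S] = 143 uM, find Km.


Km = [S] * (Vmax - v) / v
Km = 143 * (158 - 143) / 143
Km = 15.0 uM

15.0 uM


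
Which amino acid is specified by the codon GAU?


Standard genetic code lookup.
Codon GAU -> Asp

Asp


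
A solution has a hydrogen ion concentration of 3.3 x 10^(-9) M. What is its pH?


pH = -log10([H+])
pH = -log10(3.3 x 10^(-9))
pH = 8.4815

8.4815


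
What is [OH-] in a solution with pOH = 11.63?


[OH-] = 10^(-pOH)
[OH-] = 10^(-11.63)
[OH-] = 2.344e-12 M

2.344e-12 M


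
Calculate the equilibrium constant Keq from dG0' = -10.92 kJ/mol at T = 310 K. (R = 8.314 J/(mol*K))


Keq = exp(-dG0 * 1000 / (R * T))
Keq = exp(-(-10.92) * 1000 / (8.314 * 310))
Keq = 69.1949

69.1949


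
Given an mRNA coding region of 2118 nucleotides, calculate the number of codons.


codons = nucleotides / 3
codons = 2118 / 3 = 706

706


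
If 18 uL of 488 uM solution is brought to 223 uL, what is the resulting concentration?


C2 = C1 * V1 / V2
C2 = 488 * 18 / 223
C2 = 39.3901 uM

39.3901 uM


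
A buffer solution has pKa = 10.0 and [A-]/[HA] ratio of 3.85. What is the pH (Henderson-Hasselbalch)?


pH = pKa + log10([A-]/[HA])
pH = 10.0 + log10(3.85)
pH = 10.5855

10.5855


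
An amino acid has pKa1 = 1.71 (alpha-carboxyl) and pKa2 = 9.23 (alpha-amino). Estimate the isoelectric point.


pI = (pKa1 + pKa2) / 2
pI = (1.71 + 9.23) / 2
pI = 5.47

5.47


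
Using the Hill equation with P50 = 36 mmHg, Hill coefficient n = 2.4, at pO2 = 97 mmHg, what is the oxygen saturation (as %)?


Y = pO2^n / (P50^n + pO2^n)
Y = 97^2.4 / (36^2.4 + 97^2.4)
Y = 91.52%

91.52%


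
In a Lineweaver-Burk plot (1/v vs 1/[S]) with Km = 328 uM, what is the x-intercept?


x-intercept = -1/Km
= -1/328
= -0.003 1/uM

-0.003 1/uM


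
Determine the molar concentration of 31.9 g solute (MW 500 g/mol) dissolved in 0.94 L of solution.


C = (mass / MW) / volume
C = (31.9 / 500) / 0.94
C = 0.0679 M

0.0679 M


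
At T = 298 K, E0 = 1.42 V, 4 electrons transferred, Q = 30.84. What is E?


E = E0 - (RT/nF) * ln(Q)
E = 1.42 - (8.314 * 298 / (4 * 96485)) * ln(30.84)
E = 1.398 V

1.398 V


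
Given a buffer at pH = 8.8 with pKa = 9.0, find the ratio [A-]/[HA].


[A-]/[HA] = 10^(pH - pKa)
= 10^(8.8 - 9.0)
= 0.631

0.631


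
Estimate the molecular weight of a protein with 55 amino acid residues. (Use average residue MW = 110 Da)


MW = n_residues * 110 Da
MW = 55 * 110
MW = 6050 Da

6050 Da


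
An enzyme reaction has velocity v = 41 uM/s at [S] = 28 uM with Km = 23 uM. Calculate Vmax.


Vmax = v * (Km + [S]) / [S]
Vmax = 41 * (23 + 28) / 28
Vmax = 74.6786 uM/s

74.6786 uM/s


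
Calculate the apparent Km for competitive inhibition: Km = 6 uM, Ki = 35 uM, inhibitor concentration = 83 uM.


Km_app = Km * (1 + [I]/Ki)
Km_app = 6 * (1 + 83/35)
Km_app = 20.2286 uM

20.2286 uM


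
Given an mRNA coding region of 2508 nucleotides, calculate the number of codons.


codons = nucleotides / 3
codons = 2508 / 3 = 836

836


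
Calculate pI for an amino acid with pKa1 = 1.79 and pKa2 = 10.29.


pI = (pKa1 + pKa2) / 2
pI = (1.79 + 10.29) / 2
pI = 6.04

6.04


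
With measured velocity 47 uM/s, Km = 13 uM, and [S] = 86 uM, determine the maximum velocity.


Vmax = v * (Km + [S]) / [S]
Vmax = 47 * (13 + 86) / 86
Vmax = 54.1047 uM/s

54.1047 uM/s


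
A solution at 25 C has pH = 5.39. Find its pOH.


pOH = 14 - pH
pOH = 14 - 5.39
pOH = 8.61

8.61


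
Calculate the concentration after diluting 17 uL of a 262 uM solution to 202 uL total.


C2 = C1 * V1 / V2
C2 = 262 * 17 / 202
C2 = 22.0495 uM

22.0495 uM


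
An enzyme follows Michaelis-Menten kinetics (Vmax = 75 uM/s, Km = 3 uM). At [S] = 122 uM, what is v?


v = Vmax * [S] / (Km + [S])
v = 75 * 122 / (3 + 122)
v = 73.2 uM/s

73.2 uM/s


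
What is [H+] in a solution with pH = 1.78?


[H+] = 10^(-pH)
[H+] = 10^(-1.78)
[H+] = 0.0166 M

0.0166 M


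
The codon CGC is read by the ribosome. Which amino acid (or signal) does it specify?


Standard genetic code lookup.
Codon CGC -> Arg

Arg


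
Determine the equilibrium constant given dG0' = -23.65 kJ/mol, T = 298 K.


Keq = exp(-dG0 * 1000 / (R * T))
Keq = exp(-(-23.65) * 1000 / (8.314 * 298))
Keq = 13983.5345

13983.5345


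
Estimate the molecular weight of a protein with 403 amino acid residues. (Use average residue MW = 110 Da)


MW = n_residues * 110 Da
MW = 403 * 110
MW = 44330 Da

44330 Da


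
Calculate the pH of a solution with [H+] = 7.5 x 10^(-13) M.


pH = -log10([H+])
pH = -log10(7.5 x 10^(-13))
pH = 12.1249

12.1249


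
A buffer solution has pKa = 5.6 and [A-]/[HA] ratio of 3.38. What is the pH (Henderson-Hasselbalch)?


pH = pKa + log10([A-]/[HA])
pH = 5.6 + log10(3.38)
pH = 6.1289

6.1289


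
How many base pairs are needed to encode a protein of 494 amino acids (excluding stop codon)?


Each amino acid = 1 codon = 3 bp
bp = 494 * 3 = 1482 bp

1482 bp


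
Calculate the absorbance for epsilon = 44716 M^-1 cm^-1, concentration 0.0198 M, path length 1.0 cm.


A = epsilon * c * l
A = 44716 * 0.0198 * 1.0
A = 885.3768

885.3768


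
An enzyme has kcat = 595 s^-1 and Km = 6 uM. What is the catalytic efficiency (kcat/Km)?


Catalytic efficiency = kcat / Km
= 595 / 6
= 99.1667 uM^-1*s^-1

99.1667 uM^-1*s^-1


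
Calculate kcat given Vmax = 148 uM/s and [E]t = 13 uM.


kcat = Vmax / [E]t
kcat = 148 / 13
kcat = 11.3846 s^-1

11.3846 s^-1


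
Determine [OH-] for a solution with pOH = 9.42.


[OH-] = 10^(-pOH)
[OH-] = 10^(-9.42)
[OH-] = 3.802e-10 M

3.802e-10 M


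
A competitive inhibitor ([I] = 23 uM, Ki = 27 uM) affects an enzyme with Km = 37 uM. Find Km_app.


Km_app = Km * (1 + [I]/Ki)
Km_app = 37 * (1 + 23/27)
Km_app = 68.5185 uM

68.5185 uM


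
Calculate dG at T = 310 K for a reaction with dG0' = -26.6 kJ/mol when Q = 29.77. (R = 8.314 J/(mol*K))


dG = dG0' + RT * ln(Q) / 1000
dG = -26.6 + 8.314 * 310 * ln(29.77) / 1000
dG = -17.8538 kJ/mol

-17.8538 kJ/mol


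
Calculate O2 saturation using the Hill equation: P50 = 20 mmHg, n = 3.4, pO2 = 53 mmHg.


Y = pO2^n / (P50^n + pO2^n)
Y = 53^3.4 / (20^3.4 + 53^3.4)
Y = 96.49%

96.49%


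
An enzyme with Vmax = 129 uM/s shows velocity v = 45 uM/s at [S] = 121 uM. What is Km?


Km = [S] * (Vmax - v) / v
Km = 121 * (129 - 45) / 45
Km = 225.8667 uM

225.8667 uM


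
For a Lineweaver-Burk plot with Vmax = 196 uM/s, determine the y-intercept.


y-intercept = 1/Vmax
= 1/196
= 0.0051 s/uM

0.0051 s/uM


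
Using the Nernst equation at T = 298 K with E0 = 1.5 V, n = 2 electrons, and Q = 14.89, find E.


E = E0 - (RT/nF) * ln(Q)
E = 1.5 - (8.314 * 298 / (2 * 96485)) * ln(14.89)
E = 1.4653 V

1.4653 V


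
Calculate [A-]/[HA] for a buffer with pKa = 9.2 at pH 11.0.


[A-]/[HA] = 10^(pH - pKa)
= 10^(11.0 - 9.2)
= 63.0957

63.0957


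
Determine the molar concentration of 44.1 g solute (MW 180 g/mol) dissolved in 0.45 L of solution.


C = (mass / MW) / volume
C = (44.1 / 180) / 0.45
C = 0.5444 M

0.5444 M


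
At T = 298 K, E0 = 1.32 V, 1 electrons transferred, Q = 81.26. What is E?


E = E0 - (RT/nF) * ln(Q)
E = 1.32 - (8.314 * 298 / (1 * 96485)) * ln(81.26)
E = 1.2071 V

1.2071 V


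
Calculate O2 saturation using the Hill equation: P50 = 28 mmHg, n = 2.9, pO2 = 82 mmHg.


Y = pO2^n / (P50^n + pO2^n)
Y = 82^2.9 / (28^2.9 + 82^2.9)
Y = 95.76%

95.76%


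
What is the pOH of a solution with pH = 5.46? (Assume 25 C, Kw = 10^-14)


pOH = 14 - pH
pOH = 14 - 5.46
pOH = 8.54

8.54


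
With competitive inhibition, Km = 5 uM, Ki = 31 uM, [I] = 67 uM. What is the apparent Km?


Km_app = Km * (1 + [I]/Ki)
Km_app = 5 * (1 + 67/31)
Km_app = 15.8065 uM

15.8065 uM


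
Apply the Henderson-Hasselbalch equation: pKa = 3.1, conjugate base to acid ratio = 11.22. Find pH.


pH = pKa + log10([A-]/[HA])
pH = 3.1 + log10(11.22)
pH = 4.15

4.15


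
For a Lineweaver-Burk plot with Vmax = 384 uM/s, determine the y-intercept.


y-intercept = 1/Vmax
= 1/384
= 0.0026 s/uM

0.0026 s/uM


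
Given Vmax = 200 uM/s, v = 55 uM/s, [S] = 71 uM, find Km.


Km = [S] * (Vmax - v) / v
Km = 71 * (200 - 55) / 55
Km = 187.1818 uM

187.1818 uM


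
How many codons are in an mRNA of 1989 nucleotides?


codons = nucleotides / 3
codons = 1989 / 3 = 663

663


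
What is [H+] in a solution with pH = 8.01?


[H+] = 10^(-pH)
[H+] = 10^(-8.01)
[H+] = 9.772e-09 M

9.772e-09 M


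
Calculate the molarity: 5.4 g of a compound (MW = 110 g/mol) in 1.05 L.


C = (mass / MW) / volume
C = (5.4 / 110) / 1.05
C = 0.0468 M

0.0468 M


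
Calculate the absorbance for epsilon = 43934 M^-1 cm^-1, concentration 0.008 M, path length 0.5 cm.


A = epsilon * c * l
A = 43934 * 0.008 * 0.5
A = 175.736

175.736


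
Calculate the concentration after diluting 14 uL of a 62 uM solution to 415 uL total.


C2 = C1 * V1 / V2
C2 = 62 * 14 / 415
C2 = 2.0916 uM

2.0916 uM


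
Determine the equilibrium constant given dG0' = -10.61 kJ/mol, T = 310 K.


Keq = exp(-dG0 * 1000 / (R * T))
Keq = exp(-(-10.61) * 1000 / (8.314 * 310))
Keq = 61.3532

61.3532


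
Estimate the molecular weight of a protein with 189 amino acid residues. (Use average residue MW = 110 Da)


MW = n_residues * 110 Da
MW = 189 * 110
MW = 20790 Da

20790 Da


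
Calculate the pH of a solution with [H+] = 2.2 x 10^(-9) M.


pH = -log10([H+])
pH = -log10(2.2 x 10^(-9))
pH = 8.6576

8.6576


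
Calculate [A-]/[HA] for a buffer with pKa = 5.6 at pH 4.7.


[A-]/[HA] = 10^(pH - pKa)
= 10^(4.7 - 5.6)
= 0.1259

0.1259


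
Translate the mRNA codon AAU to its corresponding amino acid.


Standard genetic code lookup.
Codon AAU -> Asn

Asn


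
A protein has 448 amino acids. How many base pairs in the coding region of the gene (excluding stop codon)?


Each amino acid = 1 codon = 3 bp
bp = 448 * 3 = 1344 bp

1344 bp


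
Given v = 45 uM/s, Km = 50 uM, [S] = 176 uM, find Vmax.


Vmax = v * (Km + [S]) / [S]
Vmax = 45 * (50 + 176) / 176
Vmax = 57.7841 uM/s

57.7841 uM/s


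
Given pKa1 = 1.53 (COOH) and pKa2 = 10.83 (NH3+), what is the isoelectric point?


pI = (pKa1 + pKa2) / 2
pI = (1.53 + 10.83) / 2
pI = 6.18

6.18


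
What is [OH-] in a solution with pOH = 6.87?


[OH-] = 10^(-pOH)
[OH-] = 10^(-6.87)
[OH-] = 1.349e-07 M

1.349e-07 M


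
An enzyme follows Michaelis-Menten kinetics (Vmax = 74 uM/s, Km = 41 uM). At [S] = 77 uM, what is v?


v = Vmax * [S] / (Km + [S])
v = 74 * 77 / (41 + 77)
v = 48.2881 uM/s

48.2881 uM/s


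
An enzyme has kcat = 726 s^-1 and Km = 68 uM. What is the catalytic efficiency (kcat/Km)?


Catalytic efficiency = kcat / Km
= 726 / 68
= 10.6765 uM^-1*s^-1

10.6765 uM^-1*s^-1


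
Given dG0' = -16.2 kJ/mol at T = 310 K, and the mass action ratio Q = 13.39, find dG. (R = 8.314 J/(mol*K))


dG = dG0' + RT * ln(Q) / 1000
dG = -16.2 + 8.314 * 310 * ln(13.39) / 1000
dG = -9.5131 kJ/mol

-9.5131 kJ/mol


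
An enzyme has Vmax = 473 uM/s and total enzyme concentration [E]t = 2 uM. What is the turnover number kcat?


kcat = Vmax / [E]t
kcat = 473 / 2
kcat = 236.5 s^-1

236.5 s^-1


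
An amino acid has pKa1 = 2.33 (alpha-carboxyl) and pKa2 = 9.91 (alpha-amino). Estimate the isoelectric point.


pI = (pKa1 + pKa2) / 2
pI = (2.33 + 9.91) / 2
pI = 6.12

6.12


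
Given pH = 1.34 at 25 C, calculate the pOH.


pOH = 14 - pH
pOH = 14 - 1.34
pOH = 12.66

12.66


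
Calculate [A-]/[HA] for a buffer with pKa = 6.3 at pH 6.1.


[A-]/[HA] = 10^(pH - pKa)
= 10^(6.1 - 6.3)
= 0.631

0.631


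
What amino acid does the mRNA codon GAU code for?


Standard genetic code lookup.
Codon GAU -> Asp

Asp


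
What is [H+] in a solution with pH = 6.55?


[H+] = 10^(-pH)
[H+] = 10^(-6.55)
[H+] = 2.818e-07 M

2.818e-07 M


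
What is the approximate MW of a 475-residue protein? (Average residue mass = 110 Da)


MW = n_residues * 110 Da
MW = 475 * 110
MW = 52250 Da

52250 Da


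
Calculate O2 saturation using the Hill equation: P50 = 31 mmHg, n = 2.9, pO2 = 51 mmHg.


Y = pO2^n / (P50^n + pO2^n)
Y = 51^2.9 / (31^2.9 + 51^2.9)
Y = 80.9%

80.9%


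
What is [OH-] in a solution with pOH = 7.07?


[OH-] = 10^(-pOH)
[OH-] = 10^(-7.07)
[OH-] = 8.511e-08 M

8.511e-08 M


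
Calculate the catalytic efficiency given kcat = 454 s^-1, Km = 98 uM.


Catalytic efficiency = kcat / Km
= 454 / 98
= 4.6327 uM^-1*s^-1

4.6327 uM^-1*s^-1


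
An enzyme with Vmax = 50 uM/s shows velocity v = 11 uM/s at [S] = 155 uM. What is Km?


Km = [S] * (Vmax - v) / v
Km = 155 * (50 - 11) / 11
Km = 549.5455 uM

549.5455 uM


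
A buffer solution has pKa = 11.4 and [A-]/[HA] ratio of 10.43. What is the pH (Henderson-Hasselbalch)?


pH = pKa + log10([A-]/[HA])
pH = 11.4 + log10(10.43)
pH = 12.4183

12.4183


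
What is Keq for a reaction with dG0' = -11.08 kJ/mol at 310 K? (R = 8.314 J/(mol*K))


Keq = exp(-dG0 * 1000 / (R * T))
Keq = exp(-(-11.08) * 1000 / (8.314 * 310))
Keq = 73.6266

73.6266


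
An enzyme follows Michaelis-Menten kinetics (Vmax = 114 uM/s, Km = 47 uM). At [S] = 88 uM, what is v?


v = Vmax * [S] / (Km + [S])
v = 114 * 88 / (47 + 88)
v = 74.3111 uM/s

74.3111 uM/s


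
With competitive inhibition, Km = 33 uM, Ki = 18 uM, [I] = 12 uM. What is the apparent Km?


Km_app = Km * (1 + [I]/Ki)
Km_app = 33 * (1 + 12/18)
Km_app = 55.0 uM

55.0 uM


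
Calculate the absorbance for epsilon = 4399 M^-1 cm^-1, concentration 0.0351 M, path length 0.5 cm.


A = epsilon * c * l
A = 4399 * 0.0351 * 0.5
A = 77.2024

77.2024


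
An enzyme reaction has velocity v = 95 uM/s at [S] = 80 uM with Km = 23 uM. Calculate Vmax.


Vmax = v * (Km + [S]) / [S]
Vmax = 95 * (23 + 80) / 80
Vmax = 122.3125 uM/s

122.3125 uM/s


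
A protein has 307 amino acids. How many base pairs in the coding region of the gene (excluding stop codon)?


Each amino acid = 1 codon = 3 bp
bp = 307 * 3 = 921 bp

921 bp


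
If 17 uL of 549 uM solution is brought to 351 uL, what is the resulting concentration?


C2 = C1 * V1 / V2
C2 = 549 * 17 / 351
C2 = 26.5897 uM

26.5897 uM


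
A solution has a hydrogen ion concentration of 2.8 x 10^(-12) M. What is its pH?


pH = -log10([H+])
pH = -log10(2.8 x 10^(-12))
pH = 11.5528

11.5528


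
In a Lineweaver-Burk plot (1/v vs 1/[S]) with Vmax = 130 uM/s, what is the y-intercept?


y-intercept = 1/Vmax
= 1/130
= 0.0077 s/uM

0.0077 s/uM


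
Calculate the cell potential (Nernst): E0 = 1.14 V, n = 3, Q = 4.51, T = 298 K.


E = E0 - (RT/nF) * ln(Q)
E = 1.14 - (8.314 * 298 / (3 * 96485)) * ln(4.51)
E = 1.1271 V

1.1271 V


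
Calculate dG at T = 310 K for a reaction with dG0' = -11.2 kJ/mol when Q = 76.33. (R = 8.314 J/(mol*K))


dG = dG0' + RT * ln(Q) / 1000
dG = -11.2 + 8.314 * 310 * ln(76.33) / 1000
dG = -0.0271 kJ/mol

-0.0271 kJ/mol


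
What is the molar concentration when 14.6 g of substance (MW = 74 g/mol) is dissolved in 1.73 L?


C = (mass / MW) / volume
C = (14.6 / 74) / 1.73
C = 0.114 M

0.114 M


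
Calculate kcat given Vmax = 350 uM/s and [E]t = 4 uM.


kcat = Vmax / [E]t
kcat = 350 / 4
kcat = 87.5 s^-1

87.5 s^-1


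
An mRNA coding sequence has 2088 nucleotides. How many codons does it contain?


codons = nucleotides / 3
codons = 2088 / 3 = 696

696


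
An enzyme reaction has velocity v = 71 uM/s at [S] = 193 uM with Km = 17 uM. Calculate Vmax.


Vmax = v * (Km + [S]) / [S]
Vmax = 71 * (17 + 193) / 193
Vmax = 77.2539 uM/s

77.2539 uM/s


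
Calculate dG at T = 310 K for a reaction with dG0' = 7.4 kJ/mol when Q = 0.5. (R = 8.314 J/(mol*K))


dG = dG0' + RT * ln(Q) / 1000
dG = 7.4 + 8.314 * 310 * ln(0.5) / 1000
dG = 5.6135 kJ/mol

5.6135 kJ/mol


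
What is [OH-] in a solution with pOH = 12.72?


[OH-] = 10^(-pOH)
[OH-] = 10^(-12.72)
[OH-] = 1.905e-13 M

1.905e-13 M


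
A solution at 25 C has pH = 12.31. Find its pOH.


pOH = 14 - pH
pOH = 14 - 12.31
pOH = 1.69

1.69


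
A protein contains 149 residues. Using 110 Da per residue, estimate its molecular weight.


MW = n_residues * 110 Da
MW = 149 * 110
MW = 16390 Da

16390 Da


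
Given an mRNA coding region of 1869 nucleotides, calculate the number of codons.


codons = nucleotides / 3
codons = 1869 / 3 = 623

623


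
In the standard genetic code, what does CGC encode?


Standard genetic code lookup.
Codon CGC -> Arg

Arg


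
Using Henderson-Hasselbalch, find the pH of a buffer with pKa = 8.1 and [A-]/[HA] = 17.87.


pH = pKa + log10([A-]/[HA])
pH = 8.1 + log10(17.87)
pH = 9.3521

9.3521


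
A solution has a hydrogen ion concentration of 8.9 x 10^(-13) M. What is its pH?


pH = -log10([H+])
pH = -log10(8.9 x 10^(-13))
pH = 12.0506

12.0506


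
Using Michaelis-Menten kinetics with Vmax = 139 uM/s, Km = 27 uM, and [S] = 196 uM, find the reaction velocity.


v = Vmax * [S] / (Km + [S])
v = 139 * 196 / (27 + 196)
v = 122.1704 uM/s

122.1704 uM/s


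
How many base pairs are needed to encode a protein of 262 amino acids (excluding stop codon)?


Each amino acid = 1 codon = 3 bp
bp = 262 * 3 = 786 bp

786 bp


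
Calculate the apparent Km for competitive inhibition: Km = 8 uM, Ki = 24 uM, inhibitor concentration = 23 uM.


Km_app = Km * (1 + [I]/Ki)
Km_app = 8 * (1 + 23/24)
Km_app = 15.6667 uM

15.6667 uM


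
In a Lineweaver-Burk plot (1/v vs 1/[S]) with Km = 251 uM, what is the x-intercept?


x-intercept = -1/Km
= -1/251
= -0.004 1/uM

-0.004 1/uM


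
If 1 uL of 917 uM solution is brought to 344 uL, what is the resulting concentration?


C2 = C1 * V1 / V2
C2 = 917 * 1 / 344
C2 = 2.6657 uM

2.6657 uM


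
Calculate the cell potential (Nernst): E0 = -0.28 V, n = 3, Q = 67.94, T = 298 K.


E = E0 - (RT/nF) * ln(Q)
E = -0.28 - (8.314 * 298 / (3 * 96485)) * ln(67.94)
E = -0.3161 V

-0.3161 V


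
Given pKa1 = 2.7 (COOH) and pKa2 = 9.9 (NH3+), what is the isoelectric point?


pI = (pKa1 + pKa2) / 2
pI = (2.7 + 9.9) / 2
pI = 6.3

6.3


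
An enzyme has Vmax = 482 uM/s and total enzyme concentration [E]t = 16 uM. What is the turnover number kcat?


kcat = Vmax / [E]t
kcat = 482 / 16
kcat = 30.125 s^-1

30.125 s^-1


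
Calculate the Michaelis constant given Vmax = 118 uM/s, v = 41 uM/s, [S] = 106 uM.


Km = [S] * (Vmax - v) / v
Km = 106 * (118 - 41) / 41
Km = 199.0732 uM

199.0732 uM


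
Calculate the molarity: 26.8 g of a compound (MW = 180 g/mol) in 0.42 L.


C = (mass / MW) / volume
C = (26.8 / 180) / 0.42
C = 0.3545 M

0.3545 M


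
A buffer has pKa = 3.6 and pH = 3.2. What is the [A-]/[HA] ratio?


[A-]/[HA] = 10^(pH - pKa)
= 10^(3.2 - 3.6)
= 0.3981

0.3981


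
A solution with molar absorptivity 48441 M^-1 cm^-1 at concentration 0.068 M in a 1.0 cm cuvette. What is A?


A = epsilon * c * l
A = 48441 * 0.068 * 1.0
A = 3293.988

3293.988


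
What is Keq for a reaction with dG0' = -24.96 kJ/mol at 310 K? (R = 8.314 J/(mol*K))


Keq = exp(-dG0 * 1000 / (R * T))
Keq = exp(-(-24.96) * 1000 / (8.314 * 310))
Keq = 16065.0808

16065.0808


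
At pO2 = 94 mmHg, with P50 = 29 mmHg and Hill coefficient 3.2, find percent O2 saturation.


Y = pO2^n / (P50^n + pO2^n)
Y = 94^3.2 / (29^3.2 + 94^3.2)
Y = 97.73%

97.73%


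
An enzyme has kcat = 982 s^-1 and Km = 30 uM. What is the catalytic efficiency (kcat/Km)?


Catalytic efficiency = kcat / Km
= 982 / 30
= 32.7333 uM^-1*s^-1

32.7333 uM^-1*s^-1


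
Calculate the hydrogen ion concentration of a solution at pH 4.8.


[H+] = 10^(-pH)
[H+] = 10^(-4.8)
[H+] = 1.585e-05 M

1.585e-05 M


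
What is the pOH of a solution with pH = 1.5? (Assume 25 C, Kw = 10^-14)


pOH = 14 - pH
pOH = 14 - 1.5
pOH = 12.5

12.5


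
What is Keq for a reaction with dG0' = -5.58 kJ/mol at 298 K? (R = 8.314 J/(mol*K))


Keq = exp(-dG0 * 1000 / (R * T))
Keq = exp(-(-5.58) * 1000 / (8.314 * 298))
Keq = 9.5087

9.5087


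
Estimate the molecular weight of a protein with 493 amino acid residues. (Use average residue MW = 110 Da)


MW = n_residues * 110 Da
MW = 493 * 110
MW = 54230 Da

54230 Da


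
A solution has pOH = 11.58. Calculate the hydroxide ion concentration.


[OH-] = 10^(-pOH)
[OH-] = 10^(-11.58)
[OH-] = 2.630e-12 M

2.630e-12 M


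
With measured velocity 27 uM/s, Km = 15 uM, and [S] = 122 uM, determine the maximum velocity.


Vmax = v * (Km + [S]) / [S]
Vmax = 27 * (15 + 122) / 122
Vmax = 30.3197 uM/s

30.3197 uM/s


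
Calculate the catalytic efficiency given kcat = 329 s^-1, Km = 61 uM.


Catalytic efficiency = kcat / Km
= 329 / 61
= 5.3934 uM^-1*s^-1

5.3934 uM^-1*s^-1


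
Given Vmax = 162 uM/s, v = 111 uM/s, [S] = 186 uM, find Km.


Km = [S] * (Vmax - v) / v
Km = 186 * (162 - 111) / 111
Km = 85.4595 uM

85.4595 uM


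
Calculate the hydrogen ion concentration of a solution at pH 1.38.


[H+] = 10^(-pH)
[H+] = 10^(-1.38)
[H+] = 0.0417 M

0.0417 M


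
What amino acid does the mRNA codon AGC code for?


Standard genetic code lookup.
Codon AGC -> Ser

Ser


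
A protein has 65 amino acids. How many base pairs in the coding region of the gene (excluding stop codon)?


Each amino acid = 1 codon = 3 bp
bp = 65 * 3 = 195 bp

195 bp


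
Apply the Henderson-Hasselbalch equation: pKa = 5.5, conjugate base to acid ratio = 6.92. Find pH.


pH = pKa + log10([A-]/[HA])
pH = 5.5 + log10(6.92)
pH = 6.3401

6.3401


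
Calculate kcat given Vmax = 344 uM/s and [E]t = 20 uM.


kcat = Vmax / [E]t
kcat = 344 / 20
kcat = 17.2 s^-1

17.2 s^-1


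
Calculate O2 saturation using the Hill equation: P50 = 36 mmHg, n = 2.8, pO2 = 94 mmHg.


Y = pO2^n / (P50^n + pO2^n)
Y = 94^2.8 / (36^2.8 + 94^2.8)
Y = 93.63%

93.63%


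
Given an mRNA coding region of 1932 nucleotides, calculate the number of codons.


codons = nucleotides / 3
codons = 1932 / 3 = 644

644


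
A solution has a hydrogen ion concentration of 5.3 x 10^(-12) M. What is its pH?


pH = -log10([H+])
pH = -log10(5.3 x 10^(-12))
pH = 11.2757

11.2757


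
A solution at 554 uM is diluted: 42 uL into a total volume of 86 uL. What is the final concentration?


C2 = C1 * V1 / V2
C2 = 554 * 42 / 86
C2 = 270.5581 uM

270.5581 uM


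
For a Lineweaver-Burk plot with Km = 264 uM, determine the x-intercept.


x-intercept = -1/Km
= -1/264
= -0.0038 1/uM

-0.0038 1/uM


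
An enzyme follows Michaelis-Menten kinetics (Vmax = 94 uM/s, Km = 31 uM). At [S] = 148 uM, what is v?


v = Vmax * [S] / (Km + [S])
v = 94 * 148 / (31 + 148)
v = 77.7207 uM/s

77.7207 uM/s


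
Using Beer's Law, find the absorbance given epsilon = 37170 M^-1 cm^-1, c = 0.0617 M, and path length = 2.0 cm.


A = epsilon * c * l
A = 37170 * 0.0617 * 2.0
A = 4586.778

4586.778


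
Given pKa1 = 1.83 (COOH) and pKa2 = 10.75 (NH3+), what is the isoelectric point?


pI = (pKa1 + pKa2) / 2
pI = (1.83 + 10.75) / 2
pI = 6.29

6.29


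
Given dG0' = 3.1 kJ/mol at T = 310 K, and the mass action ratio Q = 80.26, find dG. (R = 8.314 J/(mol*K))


dG = dG0' + RT * ln(Q) / 1000
dG = 3.1 + 8.314 * 310 * ln(80.26) / 1000
dG = 14.4023 kJ/mol

14.4023 kJ/mol


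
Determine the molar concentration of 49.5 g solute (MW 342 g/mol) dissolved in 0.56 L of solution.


C = (mass / MW) / volume
C = (49.5 / 342) / 0.56
C = 0.2585 M

0.2585 M


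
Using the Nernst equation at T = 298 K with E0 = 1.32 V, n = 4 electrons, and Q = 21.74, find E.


E = E0 - (RT/nF) * ln(Q)
E = 1.32 - (8.314 * 298 / (4 * 96485)) * ln(21.74)
E = 1.3002 V

1.3002 V


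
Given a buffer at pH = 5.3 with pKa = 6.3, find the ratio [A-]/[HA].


[A-]/[HA] = 10^(pH - pKa)
= 10^(5.3 - 6.3)
= 0.1

0.1


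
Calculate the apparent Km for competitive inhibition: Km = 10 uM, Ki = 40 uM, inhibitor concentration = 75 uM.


Km_app = Km * (1 + [I]/Ki)
Km_app = 10 * (1 + 75/40)
Km_app = 28.75 uM

28.75 uM


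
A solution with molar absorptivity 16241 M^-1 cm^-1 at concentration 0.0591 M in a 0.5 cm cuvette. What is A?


A = epsilon * c * l
A = 16241 * 0.0591 * 0.5
A = 479.9216

479.9216


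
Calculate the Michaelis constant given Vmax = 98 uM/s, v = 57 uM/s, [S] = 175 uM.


Km = [S] * (Vmax - v) / v
Km = 175 * (98 - 57) / 57
Km = 125.8772 uM

125.8772 uM


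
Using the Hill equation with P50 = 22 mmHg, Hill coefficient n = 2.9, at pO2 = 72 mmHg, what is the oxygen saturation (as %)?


Y = pO2^n / (P50^n + pO2^n)
Y = 72^2.9 / (22^2.9 + 72^2.9)
Y = 96.89%

96.89%


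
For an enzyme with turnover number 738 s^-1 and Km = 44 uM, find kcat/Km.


Catalytic efficiency = kcat / Km
= 738 / 44
= 16.7727 uM^-1*s^-1

16.7727 uM^-1*s^-1


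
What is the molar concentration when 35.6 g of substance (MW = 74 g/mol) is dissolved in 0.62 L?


C = (mass / MW) / volume
C = (35.6 / 74) / 0.62
C = 0.7759 M

0.7759 M


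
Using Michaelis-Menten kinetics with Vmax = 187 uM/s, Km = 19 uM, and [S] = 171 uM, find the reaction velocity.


v = Vmax * [S] / (Km + [S])
v = 187 * 171 / (19 + 171)
v = 168.3 uM/s

168.3 uM/s
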